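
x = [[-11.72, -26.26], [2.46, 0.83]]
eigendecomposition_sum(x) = [[(-5.86-0.89j), -13.13-14.23j],[(1.23+1.33j), 0.41+5.91j]] + [[(-5.86+0.89j), -13.13+14.23j],[1.23-1.33j, (0.41-5.91j)]]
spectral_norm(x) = 28.81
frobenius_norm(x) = 28.87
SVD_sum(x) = [[-11.83, -26.21], [0.73, 1.61]] + [[0.11, -0.05], [1.73, -0.78]]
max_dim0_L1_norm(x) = 27.09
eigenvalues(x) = [(-5.44+5.02j), (-5.44-5.02j)]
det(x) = 54.87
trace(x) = -10.89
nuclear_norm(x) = 30.72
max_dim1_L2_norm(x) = 28.76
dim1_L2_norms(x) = [28.76, 2.6]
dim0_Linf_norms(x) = [11.72, 26.26]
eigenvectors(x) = [[(-0.96+0j),(-0.96-0j)], [(0.23+0.18j),(0.23-0.18j)]]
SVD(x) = [[-1.0,0.06], [0.06,1.0]] @ diag([28.810746678883344, 1.9045670912867416]) @ [[0.41, 0.91], [0.91, -0.41]]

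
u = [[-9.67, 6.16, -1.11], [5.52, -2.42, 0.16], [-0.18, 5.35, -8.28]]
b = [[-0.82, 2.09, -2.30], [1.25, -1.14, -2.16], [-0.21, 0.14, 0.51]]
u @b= [[15.86,-27.39,8.37], [-7.58,14.32,-7.39], [8.57,-7.63,-15.36]]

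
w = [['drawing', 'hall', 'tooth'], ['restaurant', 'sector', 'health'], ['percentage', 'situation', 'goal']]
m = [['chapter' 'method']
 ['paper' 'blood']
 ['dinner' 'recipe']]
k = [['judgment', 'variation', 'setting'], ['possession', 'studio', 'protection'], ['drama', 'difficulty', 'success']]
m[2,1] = 'recipe'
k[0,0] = 'judgment'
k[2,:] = ['drama', 'difficulty', 'success']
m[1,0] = 'paper'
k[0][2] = 'setting'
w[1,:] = ['restaurant', 'sector', 'health']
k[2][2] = 'success'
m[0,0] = 'chapter'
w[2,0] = 'percentage'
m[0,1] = 'method'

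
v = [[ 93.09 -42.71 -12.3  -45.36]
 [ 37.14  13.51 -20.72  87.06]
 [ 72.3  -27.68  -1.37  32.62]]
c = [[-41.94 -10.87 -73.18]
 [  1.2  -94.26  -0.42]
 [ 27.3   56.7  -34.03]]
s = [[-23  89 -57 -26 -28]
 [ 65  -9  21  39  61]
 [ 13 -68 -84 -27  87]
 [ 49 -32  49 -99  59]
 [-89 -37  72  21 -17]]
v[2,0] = 72.3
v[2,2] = -1.37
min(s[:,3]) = -99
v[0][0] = 93.09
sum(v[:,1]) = -56.88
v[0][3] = -45.36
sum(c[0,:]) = -125.99000000000001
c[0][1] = -10.87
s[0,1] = 89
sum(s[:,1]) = -57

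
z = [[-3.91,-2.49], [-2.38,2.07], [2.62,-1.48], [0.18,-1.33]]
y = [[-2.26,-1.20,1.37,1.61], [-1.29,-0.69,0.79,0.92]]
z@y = [[12.05, 6.41, -7.32, -8.59],[2.71, 1.43, -1.63, -1.93],[-4.01, -2.12, 2.42, 2.86],[1.31, 0.70, -0.8, -0.93]]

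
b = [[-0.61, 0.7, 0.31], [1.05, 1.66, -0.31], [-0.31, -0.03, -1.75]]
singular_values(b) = [2.01, 1.79, 0.91]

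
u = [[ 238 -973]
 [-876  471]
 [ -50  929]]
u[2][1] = 929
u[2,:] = [-50, 929]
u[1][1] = 471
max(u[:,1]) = 929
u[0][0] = 238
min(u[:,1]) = -973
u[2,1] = 929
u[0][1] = -973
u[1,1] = 471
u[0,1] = -973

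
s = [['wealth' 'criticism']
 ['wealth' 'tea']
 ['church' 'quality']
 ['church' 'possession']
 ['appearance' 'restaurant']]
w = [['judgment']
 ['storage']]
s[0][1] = 'criticism'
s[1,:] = ['wealth', 'tea']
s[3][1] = 'possession'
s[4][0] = 'appearance'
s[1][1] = 'tea'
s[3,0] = 'church'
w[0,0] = 'judgment'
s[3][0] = 'church'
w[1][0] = 'storage'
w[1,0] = 'storage'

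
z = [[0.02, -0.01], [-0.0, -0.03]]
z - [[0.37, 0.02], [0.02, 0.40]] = [[-0.35, -0.03], [-0.02, -0.43]]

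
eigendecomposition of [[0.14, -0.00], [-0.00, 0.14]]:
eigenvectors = [[1.0, 0.0],[0.00, 1.00]]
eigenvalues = [0.14, 0.14]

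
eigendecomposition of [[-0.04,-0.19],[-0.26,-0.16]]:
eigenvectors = [[0.74, 0.55], [-0.67, 0.84]]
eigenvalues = [0.13, -0.33]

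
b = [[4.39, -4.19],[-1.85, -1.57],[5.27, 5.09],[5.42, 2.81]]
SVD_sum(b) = [[1.28,0.80], [-2.04,-1.27], [6.08,3.79], [5.16,3.22]] + [[3.11, -4.99], [0.19, -0.30], [-0.81, 1.3], [0.26, -0.41]]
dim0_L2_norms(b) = [8.94, 7.34]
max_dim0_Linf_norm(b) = 5.42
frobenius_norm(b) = 11.56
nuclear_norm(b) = 15.92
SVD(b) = [[-0.15, -0.96],[0.24, -0.06],[-0.73, 0.25],[-0.62, -0.08]] @ diag([9.819057270570571, 6.103704966432699]) @ [[-0.85, -0.53], [-0.53, 0.85]]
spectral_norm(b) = 9.82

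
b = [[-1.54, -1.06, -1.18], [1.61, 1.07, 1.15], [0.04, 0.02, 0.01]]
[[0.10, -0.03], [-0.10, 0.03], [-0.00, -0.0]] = b@[[0.04, -0.07],[-0.24, -0.0],[0.08, 0.12]]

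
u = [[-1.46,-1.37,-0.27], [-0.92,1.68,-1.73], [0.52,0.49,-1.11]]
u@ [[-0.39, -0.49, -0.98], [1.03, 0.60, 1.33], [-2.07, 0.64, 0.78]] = [[-0.28, -0.28, -0.60], [5.67, 0.35, 1.79], [2.60, -0.67, -0.72]]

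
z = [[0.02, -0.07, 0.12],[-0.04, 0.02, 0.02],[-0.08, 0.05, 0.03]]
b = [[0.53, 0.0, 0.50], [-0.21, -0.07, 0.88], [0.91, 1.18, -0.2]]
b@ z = [[-0.03, -0.01, 0.08], [-0.07, 0.06, -0.0], [-0.01, -0.05, 0.13]]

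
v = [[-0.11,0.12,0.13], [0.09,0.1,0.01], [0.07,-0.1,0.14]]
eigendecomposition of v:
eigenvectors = [[0.92+0.00j, 0.31-0.32j, (0.31+0.32j)], [-0.28+0.00j, 0.09-0.57j, (0.09+0.57j)], [-0.28+0.00j, (0.68+0j), (0.68-0j)]]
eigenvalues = [(-0.19+0j), (0.16+0.05j), (0.16-0.05j)]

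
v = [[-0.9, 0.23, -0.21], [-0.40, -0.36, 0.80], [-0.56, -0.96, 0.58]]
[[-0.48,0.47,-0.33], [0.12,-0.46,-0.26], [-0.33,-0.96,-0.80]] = v@ [[0.5, -0.22, 0.49], [0.40, 0.98, 0.68], [0.58, -0.24, 0.22]]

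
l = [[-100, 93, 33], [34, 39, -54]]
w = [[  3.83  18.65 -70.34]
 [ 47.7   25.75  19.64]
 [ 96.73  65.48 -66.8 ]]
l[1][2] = -54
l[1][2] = -54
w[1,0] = 47.7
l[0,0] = -100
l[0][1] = 93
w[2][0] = 96.73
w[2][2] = -66.8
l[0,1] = 93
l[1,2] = -54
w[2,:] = [96.73, 65.48, -66.8]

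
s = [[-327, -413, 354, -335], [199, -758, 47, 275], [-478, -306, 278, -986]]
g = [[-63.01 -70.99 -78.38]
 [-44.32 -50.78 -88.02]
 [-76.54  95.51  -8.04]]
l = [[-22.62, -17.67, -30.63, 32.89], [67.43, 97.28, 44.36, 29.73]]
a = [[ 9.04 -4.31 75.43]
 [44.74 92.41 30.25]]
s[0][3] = -335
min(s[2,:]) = -986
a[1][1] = 92.41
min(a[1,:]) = 30.25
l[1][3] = 29.73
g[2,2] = -8.04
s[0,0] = -327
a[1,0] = 44.74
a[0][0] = 9.04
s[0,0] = -327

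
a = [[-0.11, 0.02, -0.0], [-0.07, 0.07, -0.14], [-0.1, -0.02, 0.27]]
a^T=[[-0.11,-0.07,-0.10],  [0.02,0.07,-0.02],  [-0.00,-0.14,0.27]]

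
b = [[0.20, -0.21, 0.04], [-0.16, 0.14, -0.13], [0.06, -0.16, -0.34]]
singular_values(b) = [0.4, 0.36, 0.0]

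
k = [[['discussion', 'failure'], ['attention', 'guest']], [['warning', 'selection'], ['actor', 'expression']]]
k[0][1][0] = 'attention'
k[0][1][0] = 'attention'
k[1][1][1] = 'expression'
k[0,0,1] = 'failure'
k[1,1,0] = 'actor'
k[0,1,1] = 'guest'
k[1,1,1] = 'expression'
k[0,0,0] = 'discussion'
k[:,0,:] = [['discussion', 'failure'], ['warning', 'selection']]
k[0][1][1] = 'guest'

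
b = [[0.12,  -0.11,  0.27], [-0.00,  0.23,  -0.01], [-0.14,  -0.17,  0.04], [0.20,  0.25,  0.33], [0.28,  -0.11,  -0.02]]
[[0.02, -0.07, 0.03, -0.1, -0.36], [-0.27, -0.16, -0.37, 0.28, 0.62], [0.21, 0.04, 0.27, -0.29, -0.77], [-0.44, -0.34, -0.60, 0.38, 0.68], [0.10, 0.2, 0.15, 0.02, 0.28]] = b@[[-0.12,0.4,-0.14,0.53,1.96], [-1.19,-0.71,-1.61,1.23,2.66], [-0.35,-0.74,-0.5,-0.1,-1.13]]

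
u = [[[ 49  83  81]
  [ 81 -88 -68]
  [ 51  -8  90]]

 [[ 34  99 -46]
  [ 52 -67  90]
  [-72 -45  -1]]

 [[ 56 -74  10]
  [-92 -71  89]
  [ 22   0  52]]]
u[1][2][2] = -1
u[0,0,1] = 83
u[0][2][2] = 90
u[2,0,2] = 10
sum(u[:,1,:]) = -74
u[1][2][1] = -45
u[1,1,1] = -67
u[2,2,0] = 22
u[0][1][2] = -68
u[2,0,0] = 56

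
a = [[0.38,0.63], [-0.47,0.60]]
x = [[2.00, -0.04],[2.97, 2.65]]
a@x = [[2.63,  1.65], [0.84,  1.61]]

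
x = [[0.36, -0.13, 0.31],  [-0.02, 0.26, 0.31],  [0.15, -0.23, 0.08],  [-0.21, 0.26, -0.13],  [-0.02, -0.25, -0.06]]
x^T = [[0.36, -0.02, 0.15, -0.21, -0.02], [-0.13, 0.26, -0.23, 0.26, -0.25], [0.31, 0.31, 0.08, -0.13, -0.06]]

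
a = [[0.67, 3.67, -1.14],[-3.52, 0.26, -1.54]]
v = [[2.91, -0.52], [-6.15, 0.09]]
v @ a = [[3.78, 10.54, -2.52], [-4.44, -22.55, 6.87]]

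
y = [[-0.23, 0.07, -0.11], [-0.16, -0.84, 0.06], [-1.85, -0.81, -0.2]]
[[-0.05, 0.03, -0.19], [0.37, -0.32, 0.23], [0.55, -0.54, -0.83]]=y @ [[-0.22, 0.23, 0.57], [-0.35, 0.29, -0.36], [0.68, -0.58, 0.32]]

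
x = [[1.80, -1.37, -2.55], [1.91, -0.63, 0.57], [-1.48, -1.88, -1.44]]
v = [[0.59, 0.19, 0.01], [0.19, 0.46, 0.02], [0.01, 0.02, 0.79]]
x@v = [[0.78, -0.34, -2.02], [1.01, 0.08, 0.46], [-1.24, -1.17, -1.19]]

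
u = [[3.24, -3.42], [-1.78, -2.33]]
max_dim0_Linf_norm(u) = 3.42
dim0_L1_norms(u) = [5.02, 5.75]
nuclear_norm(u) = 7.62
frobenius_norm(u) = 5.55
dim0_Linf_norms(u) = [3.24, 3.42]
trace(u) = 0.91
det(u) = -13.64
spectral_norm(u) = 4.75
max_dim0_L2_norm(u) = 4.14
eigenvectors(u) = [[0.96, 0.47],[-0.26, 0.89]]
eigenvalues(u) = [4.18, -3.27]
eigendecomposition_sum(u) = [[3.65,-1.92], [-1.00,0.53]] + [[-0.41,  -1.5], [-0.78,  -2.86]]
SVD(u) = [[-0.99, -0.16], [-0.16, 0.99]] @ diag([4.747793030019166, 2.8722397783091544]) @ [[-0.62, 0.79], [-0.79, -0.62]]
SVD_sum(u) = [[2.89, -3.7], [0.46, -0.58]] + [[0.35, 0.28], [-2.24, -1.75]]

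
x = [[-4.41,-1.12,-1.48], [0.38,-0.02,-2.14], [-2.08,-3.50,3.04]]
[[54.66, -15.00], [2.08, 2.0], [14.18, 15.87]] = x @ [[-11.42, 5.31],[0.13, -7.62],[-3.00, 0.08]]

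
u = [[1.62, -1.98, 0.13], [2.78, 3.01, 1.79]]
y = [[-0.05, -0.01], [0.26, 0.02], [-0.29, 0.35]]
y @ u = [[-0.11, 0.07, -0.02], [0.48, -0.45, 0.07], [0.5, 1.63, 0.59]]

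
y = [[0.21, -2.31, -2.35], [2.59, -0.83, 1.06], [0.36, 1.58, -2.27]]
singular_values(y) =[3.5, 3.15, 2.24]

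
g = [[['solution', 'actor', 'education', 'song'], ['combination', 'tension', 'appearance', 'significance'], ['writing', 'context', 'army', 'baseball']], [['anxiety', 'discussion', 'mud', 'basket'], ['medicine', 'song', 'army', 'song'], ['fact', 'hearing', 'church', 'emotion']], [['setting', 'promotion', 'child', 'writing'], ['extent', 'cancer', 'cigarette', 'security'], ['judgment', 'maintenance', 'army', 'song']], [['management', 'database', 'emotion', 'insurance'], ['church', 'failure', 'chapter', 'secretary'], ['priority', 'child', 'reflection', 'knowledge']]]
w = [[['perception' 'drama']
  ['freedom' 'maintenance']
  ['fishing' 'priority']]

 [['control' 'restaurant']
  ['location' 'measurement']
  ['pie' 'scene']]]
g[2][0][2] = 'child'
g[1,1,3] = 'song'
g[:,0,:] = [['solution', 'actor', 'education', 'song'], ['anxiety', 'discussion', 'mud', 'basket'], ['setting', 'promotion', 'child', 'writing'], ['management', 'database', 'emotion', 'insurance']]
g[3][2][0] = 'priority'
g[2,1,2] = 'cigarette'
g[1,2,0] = 'fact'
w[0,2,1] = 'priority'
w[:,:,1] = [['drama', 'maintenance', 'priority'], ['restaurant', 'measurement', 'scene']]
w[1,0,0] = 'control'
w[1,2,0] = 'pie'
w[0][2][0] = 'fishing'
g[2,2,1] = 'maintenance'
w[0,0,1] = 'drama'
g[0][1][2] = 'appearance'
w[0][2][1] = 'priority'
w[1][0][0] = 'control'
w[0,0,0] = 'perception'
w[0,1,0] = 'freedom'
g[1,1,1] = 'song'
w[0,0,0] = 'perception'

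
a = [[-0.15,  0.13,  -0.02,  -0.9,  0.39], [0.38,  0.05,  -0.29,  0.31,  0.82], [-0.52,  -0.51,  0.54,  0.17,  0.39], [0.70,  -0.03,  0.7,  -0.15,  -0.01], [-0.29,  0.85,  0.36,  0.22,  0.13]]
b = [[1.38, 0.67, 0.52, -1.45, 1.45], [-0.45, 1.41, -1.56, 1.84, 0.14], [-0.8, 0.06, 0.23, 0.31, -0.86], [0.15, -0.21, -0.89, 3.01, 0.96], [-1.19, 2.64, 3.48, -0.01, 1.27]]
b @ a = [[-1.66, 1.22, -0.43, -0.41, 1.49], [2.66, 0.87, 0.10, 0.33, 0.37], [0.49, -0.96, 0.03, 0.54, -0.29], [2.19, 1.19, 2.03, -0.59, -0.37], [-1.0, -0.72, 1.59, 2.76, 3.22]]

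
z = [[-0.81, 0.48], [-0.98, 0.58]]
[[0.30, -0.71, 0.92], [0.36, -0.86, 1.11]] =z @ [[0.45, 1.19, -0.4],  [1.38, 0.52, 1.24]]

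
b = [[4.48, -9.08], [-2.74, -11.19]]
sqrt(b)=[[(2.25+0.28j), (-1.19+1.74j)], [(-0.36+0.52j), (0.19+3.28j)]]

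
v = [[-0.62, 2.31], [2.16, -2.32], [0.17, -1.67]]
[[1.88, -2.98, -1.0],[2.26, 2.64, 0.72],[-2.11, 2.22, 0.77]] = v @ [[2.70, -0.23, -0.18], [1.54, -1.35, -0.48]]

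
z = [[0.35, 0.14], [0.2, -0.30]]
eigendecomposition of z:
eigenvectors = [[0.96, -0.20], [0.28, 0.98]]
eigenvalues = [0.39, -0.34]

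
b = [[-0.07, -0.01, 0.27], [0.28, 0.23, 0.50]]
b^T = [[-0.07, 0.28], [-0.01, 0.23], [0.27, 0.50]]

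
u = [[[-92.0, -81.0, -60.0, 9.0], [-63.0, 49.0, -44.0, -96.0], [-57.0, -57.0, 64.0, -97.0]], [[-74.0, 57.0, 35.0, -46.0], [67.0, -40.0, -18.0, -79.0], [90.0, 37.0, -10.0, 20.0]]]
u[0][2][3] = -97.0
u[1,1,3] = -79.0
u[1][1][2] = -18.0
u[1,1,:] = [67.0, -40.0, -18.0, -79.0]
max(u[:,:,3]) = 20.0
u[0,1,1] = 49.0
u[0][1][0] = -63.0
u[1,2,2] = -10.0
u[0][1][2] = -44.0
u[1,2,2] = -10.0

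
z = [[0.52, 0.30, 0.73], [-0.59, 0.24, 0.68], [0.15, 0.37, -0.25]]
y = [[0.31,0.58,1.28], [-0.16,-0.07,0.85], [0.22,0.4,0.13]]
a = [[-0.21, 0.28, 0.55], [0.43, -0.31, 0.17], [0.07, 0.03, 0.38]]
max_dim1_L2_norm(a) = 0.65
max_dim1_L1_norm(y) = 2.17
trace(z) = 0.51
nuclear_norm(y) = 2.29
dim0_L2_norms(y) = [0.41, 0.71, 1.54]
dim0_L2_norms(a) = [0.48, 0.42, 0.69]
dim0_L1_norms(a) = [0.71, 0.62, 1.1]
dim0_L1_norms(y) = [0.69, 1.05, 2.26]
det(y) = -0.05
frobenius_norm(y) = 1.75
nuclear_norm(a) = 1.33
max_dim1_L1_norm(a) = 1.04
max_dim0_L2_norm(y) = 1.54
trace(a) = -0.14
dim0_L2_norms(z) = [0.8, 0.53, 1.03]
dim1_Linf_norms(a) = [0.55, 0.43, 0.38]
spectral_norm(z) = 1.08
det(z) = -0.36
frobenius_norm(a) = 0.94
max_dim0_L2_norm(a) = 0.69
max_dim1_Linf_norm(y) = 1.28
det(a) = 0.00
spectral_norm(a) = 0.73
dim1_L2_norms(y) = [1.44, 0.87, 0.47]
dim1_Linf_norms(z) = [0.73, 0.68, 0.37]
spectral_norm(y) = 1.64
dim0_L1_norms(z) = [1.26, 0.91, 1.66]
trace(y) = 0.37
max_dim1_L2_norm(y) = 1.44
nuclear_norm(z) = 2.30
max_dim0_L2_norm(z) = 1.03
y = a + z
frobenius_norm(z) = 1.41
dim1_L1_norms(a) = [1.04, 0.91, 0.48]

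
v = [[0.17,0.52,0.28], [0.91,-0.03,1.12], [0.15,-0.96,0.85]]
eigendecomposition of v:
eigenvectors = [[0.74+0.00j, 0.16+0.38j, (0.16-0.38j)], [(-0.47+0j), (-0.1+0.62j), -0.10-0.62j], [(-0.47+0j), (-0.65+0j), -0.65-0.00j]]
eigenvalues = [(-0.34+0j), (0.66+0.83j), (0.66-0.83j)]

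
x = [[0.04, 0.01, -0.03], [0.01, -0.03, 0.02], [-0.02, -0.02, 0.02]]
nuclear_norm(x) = 0.10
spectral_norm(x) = 0.06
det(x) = 0.00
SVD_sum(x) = [[0.03,0.02,-0.03], [-0.01,-0.01,0.01], [-0.02,-0.02,0.02]] + [[0.01, -0.01, 0.00],[0.02, -0.02, 0.01],[0.0, -0.00, 0.00]] + [[-0.0, -0.0, -0.00],[0.0, 0.0, 0.00],[-0.00, -0.00, -0.00]]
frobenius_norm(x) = 0.07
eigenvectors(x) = [[(0.88+0j), 0.18+0.05j, (0.18-0.05j)], [-0.01+0.00j, 0.79+0.00j, 0.79-0.00j], [-0.48+0.00j, 0.58+0.07j, 0.58-0.07j]]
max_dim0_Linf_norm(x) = 0.04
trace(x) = 0.03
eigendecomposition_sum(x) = [[(0.04-0j), (0.01+0j), -0.03+0.00j], [-0.00+0.00j, -0.00-0.00j, 0j], [(-0.02+0j), -0.01-0.00j, 0.02+0.00j]] + [[-0.00+0.01j, -0.00-0.01j, -0.00+0.01j], [(0.01+0.03j), -0.01-0.05j, 0.01+0.06j], [0.00+0.02j, -0.01-0.04j, 0.04j]] + [[-0.00-0.01j, -0.00+0.01j, (-0-0.01j)], [(0.01-0.03j), (-0.01+0.05j), (0.01-0.06j)], [0.00-0.02j, (-0.01+0.04j), 0.00-0.04j]]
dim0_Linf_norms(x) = [0.04, 0.03, 0.03]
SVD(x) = [[-0.77,-0.44,0.45], [0.32,-0.89,-0.32], [0.55,-0.1,0.83]] @ diag([0.06276876906033155, 0.03520804442390421, 0.004524957292080905]) @ [[-0.61,-0.45,0.65], [-0.70,0.69,-0.18], [-0.36,-0.57,-0.74]]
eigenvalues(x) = [(0.06+0j), (-0.01+0j), (-0.01-0j)]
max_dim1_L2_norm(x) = 0.05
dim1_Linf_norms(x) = [0.04, 0.03, 0.02]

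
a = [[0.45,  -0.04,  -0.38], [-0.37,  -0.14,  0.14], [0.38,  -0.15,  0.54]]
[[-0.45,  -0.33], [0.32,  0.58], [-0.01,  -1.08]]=a@[[-0.66, -1.67], [-0.11, -0.73], [0.42, -1.02]]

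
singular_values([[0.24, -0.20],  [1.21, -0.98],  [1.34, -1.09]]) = [2.35, 0.0]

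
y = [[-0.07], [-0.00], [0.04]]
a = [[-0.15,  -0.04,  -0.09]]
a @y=[[0.01]]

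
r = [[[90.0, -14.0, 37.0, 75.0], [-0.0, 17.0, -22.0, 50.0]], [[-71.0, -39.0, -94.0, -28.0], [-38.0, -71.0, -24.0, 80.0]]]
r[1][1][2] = -24.0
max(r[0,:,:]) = 90.0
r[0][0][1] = -14.0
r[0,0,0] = 90.0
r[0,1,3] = 50.0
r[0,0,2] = 37.0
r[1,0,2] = -94.0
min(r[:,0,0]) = -71.0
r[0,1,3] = 50.0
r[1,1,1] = -71.0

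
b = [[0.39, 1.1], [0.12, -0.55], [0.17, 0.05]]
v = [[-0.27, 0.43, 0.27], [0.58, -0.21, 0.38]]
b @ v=[[0.53, -0.06, 0.52], [-0.35, 0.17, -0.18], [-0.02, 0.06, 0.06]]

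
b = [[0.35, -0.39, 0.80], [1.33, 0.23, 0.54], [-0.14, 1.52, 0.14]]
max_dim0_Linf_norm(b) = 1.52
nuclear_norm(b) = 3.76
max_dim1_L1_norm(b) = 2.1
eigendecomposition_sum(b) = [[(0.04+0.46j), -0.32-0.21j, (0.27+0j)], [0.38-0.07j, (-0.15+0.28j), -0.02-0.22j], [-0.39-0.39j, (0.46-0.05j), (-0.25+0.2j)]] + [[0.04-0.46j, (-0.32+0.21j), 0.27-0.00j], [(0.38+0.07j), -0.15-0.28j, (-0.02+0.22j)], [-0.39+0.39j, (0.46+0.05j), -0.25-0.20j]] + [[0.27-0.00j, 0.25+0.00j, (0.26-0j)], [(0.58-0j), 0.54+0.00j, 0.58-0.00j], [(0.64-0j), (0.6+0j), 0.64-0.00j]]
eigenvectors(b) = [[(-0.43-0.36j), (-0.43+0.36j), (0.29+0j)], [-0.26+0.39j, -0.26-0.39j, 0.64+0.00j], [(0.68+0j), (0.68-0j), (0.71+0j)]]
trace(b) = 0.72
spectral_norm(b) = 1.59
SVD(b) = [[0.49, 0.13, 0.86],[0.56, 0.71, -0.43],[-0.66, 0.7, 0.28]] @ diag([1.594485980551565, 1.579540557752397, 0.5833233102146373]) @ [[0.64,-0.67,0.38], [0.56,0.74,0.37], [-0.53,-0.02,0.85]]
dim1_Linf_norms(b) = [0.8, 1.33, 1.52]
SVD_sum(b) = [[0.5, -0.53, 0.30], [0.57, -0.60, 0.34], [-0.67, 0.71, -0.4]] + [[0.11, 0.15, 0.07], [0.63, 0.83, 0.41], [0.62, 0.82, 0.4]] + [[-0.27, -0.01, 0.43], [0.13, 0.01, -0.21], [-0.09, -0.0, 0.14]]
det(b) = 1.47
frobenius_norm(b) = 2.32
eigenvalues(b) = [(-0.36+0.94j), (-0.36-0.94j), (1.44+0j)]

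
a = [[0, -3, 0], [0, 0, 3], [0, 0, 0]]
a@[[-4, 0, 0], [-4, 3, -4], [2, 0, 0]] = [[12, -9, 12], [6, 0, 0], [0, 0, 0]]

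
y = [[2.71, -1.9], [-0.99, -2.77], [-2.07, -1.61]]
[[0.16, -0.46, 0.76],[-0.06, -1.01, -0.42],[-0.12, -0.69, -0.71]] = y @ [[0.06,  0.07,  0.31], [0.00,  0.34,  0.04]]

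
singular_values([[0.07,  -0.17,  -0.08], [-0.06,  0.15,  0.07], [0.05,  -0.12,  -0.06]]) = [0.3, 0.0, 0.0]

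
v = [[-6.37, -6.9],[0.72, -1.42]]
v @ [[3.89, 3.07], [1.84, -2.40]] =[[-37.48,-3.0], [0.19,5.62]]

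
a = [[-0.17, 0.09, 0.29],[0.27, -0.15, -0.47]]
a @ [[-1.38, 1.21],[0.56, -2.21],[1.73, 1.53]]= [[0.79,0.04], [-1.27,-0.06]]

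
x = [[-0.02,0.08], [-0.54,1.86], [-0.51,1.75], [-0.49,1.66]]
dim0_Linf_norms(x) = [0.54, 1.86]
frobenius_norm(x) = 3.17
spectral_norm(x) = 3.17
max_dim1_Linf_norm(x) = 1.86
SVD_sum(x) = [[-0.02, 0.08], [-0.54, 1.86], [-0.51, 1.75], [-0.49, 1.66]] + [[0.0, 0.0], [0.0, 0.00], [0.00, 0.0], [-0.0, -0.00]]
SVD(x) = [[-0.03,-0.48], [-0.61,-0.47], [-0.57,-0.17], [-0.55,0.72]] @ diag([3.1743115960690123, 0.006774294191828438]) @ [[0.28, -0.96],[-0.96, -0.28]]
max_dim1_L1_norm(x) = 2.4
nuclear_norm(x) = 3.18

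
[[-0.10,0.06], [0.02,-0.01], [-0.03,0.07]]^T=[[-0.10,0.02,-0.03], [0.06,-0.01,0.07]]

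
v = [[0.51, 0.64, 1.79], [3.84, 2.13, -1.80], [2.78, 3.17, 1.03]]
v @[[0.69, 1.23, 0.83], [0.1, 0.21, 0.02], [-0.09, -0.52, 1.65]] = [[0.25, -0.17, 3.39], [3.02, 6.11, 0.26], [2.14, 3.55, 4.07]]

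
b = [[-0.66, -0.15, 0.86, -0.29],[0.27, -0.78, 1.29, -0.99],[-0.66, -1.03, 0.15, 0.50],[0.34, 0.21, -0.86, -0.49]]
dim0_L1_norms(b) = [1.93, 2.17, 3.16, 2.27]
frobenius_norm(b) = 2.74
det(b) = 1.27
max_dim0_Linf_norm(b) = 1.29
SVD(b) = [[-0.46, 0.11, 0.53, 0.71], [-0.77, -0.51, -0.34, -0.17], [-0.28, 0.76, -0.57, 0.13], [0.34, -0.39, -0.53, 0.67]] @ diag([2.130806653204169, 1.4303891842233327, 0.8193372808196491, 0.5079726455005371]) @ [[0.19, 0.49, -0.81, 0.28], [-0.59, -0.33, -0.09, 0.73], [-0.3, 0.80, 0.48, 0.19], [-0.73, 0.07, -0.33, -0.59]]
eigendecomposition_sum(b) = [[(-0.1+0.18j), -0.17+0.20j, 0.41+0.06j, (-0.08-0.27j)], [-0.08+0.37j, -0.19+0.44j, (0.75-0.1j), (-0.28-0.42j)], [-0.37-0.07j, (-0.43-0.17j), (0.13+0.73j), (0.4-0.29j)], [0.15-0.13j, (0.21-0.13j), (-0.35-0.19j), -0.01+0.27j]] + [[-0.10-0.18j, -0.17-0.20j, 0.41-0.06j, -0.08+0.27j], [(-0.08-0.37j), -0.19-0.44j, (0.75+0.1j), -0.28+0.42j], [(-0.37+0.07j), -0.43+0.17j, 0.13-0.73j, (0.4+0.29j)], [(0.15+0.13j), (0.21+0.13j), -0.35+0.19j, -0.01-0.27j]] + [[-0.12+0.00j, (0.11+0j), (0.05-0j), 0.10+0.00j], [(0.46-0j), (-0.41-0j), (-0.2+0j), -0.41-0.00j], [(0.22-0j), (-0.2-0j), (-0.1+0j), (-0.2-0j)], [0.32-0.00j, (-0.29-0j), (-0.14+0j), (-0.28-0j)]] + [[(-0.33-0j), 0.08-0.00j, -0.02+0.00j, -0.23-0.00j], [-0.02-0.00j, 0.00-0.00j, -0.00+0.00j, -0.01-0.00j], [-0.15-0.00j, 0.04-0.00j, (-0.01+0j), -0.10-0.00j], [-0.28-0.00j, (0.07-0j), -0.01+0.00j, (-0.19-0j)]]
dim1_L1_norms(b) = [1.96, 3.33, 2.34, 1.9]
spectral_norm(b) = 2.13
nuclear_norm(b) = 4.89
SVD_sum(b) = [[-0.18,  -0.47,  0.78,  -0.27], [-0.31,  -0.80,  1.33,  -0.45], [-0.11,  -0.29,  0.49,  -0.17], [0.13,  0.35,  -0.59,  0.2]] + [[-0.09, -0.05, -0.01, 0.11], [0.43, 0.25, 0.06, -0.54], [-0.64, -0.36, -0.09, 0.79], [0.33, 0.19, 0.05, -0.41]] + [[-0.13, 0.35, 0.21, 0.08], [0.08, -0.22, -0.13, -0.05], [0.14, -0.38, -0.22, -0.09], [0.13, -0.35, -0.21, -0.08]] + [[-0.26, 0.02, -0.12, -0.21], [0.06, -0.01, 0.03, 0.05], [-0.05, 0.00, -0.02, -0.04], [-0.25, 0.02, -0.11, -0.2]]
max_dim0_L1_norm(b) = 3.16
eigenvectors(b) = [[0.33+0.10j,0.33-0.10j,-0.19+0.00j,0.72+0.00j], [(0.63+0j),0.63-0.00j,(0.75+0j),(0.04+0j)], [(0.02+0.61j),0.02-0.61j,(0.36+0j),0.32+0.00j], [(-0.27-0.19j),-0.27+0.19j,(0.52+0j),(0.61+0j)]]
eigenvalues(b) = [(-0.17+1.61j), (-0.17-1.61j), (-0.91+0j), (-0.53+0j)]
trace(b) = -1.78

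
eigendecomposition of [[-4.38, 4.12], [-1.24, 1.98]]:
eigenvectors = [[-0.97, -0.61], [-0.22, -0.80]]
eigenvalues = [-3.44, 1.04]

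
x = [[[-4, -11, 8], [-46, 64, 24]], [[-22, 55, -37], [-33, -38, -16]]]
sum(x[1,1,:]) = -87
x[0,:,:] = [[-4, -11, 8], [-46, 64, 24]]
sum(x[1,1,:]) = -87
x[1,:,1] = [55, -38]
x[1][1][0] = -33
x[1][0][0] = -22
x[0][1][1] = 64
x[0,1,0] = -46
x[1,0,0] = -22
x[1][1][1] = -38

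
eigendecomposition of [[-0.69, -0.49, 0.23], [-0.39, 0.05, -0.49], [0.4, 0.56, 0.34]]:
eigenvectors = [[(0.91+0j), (0.36-0.01j), 0.36+0.01j], [0.18+0.00j, (-0.71+0j), -0.71-0.00j], [(-0.38+0j), 0.06+0.60j, (0.06-0.6j)]]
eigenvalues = [(-0.88+0j), (0.29+0.41j), (0.29-0.41j)]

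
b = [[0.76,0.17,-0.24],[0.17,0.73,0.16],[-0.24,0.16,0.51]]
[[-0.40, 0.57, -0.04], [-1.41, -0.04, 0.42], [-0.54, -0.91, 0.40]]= b @[[-0.36, 0.1, 0.08], [-1.7, 0.33, 0.4], [-0.69, -1.84, 0.69]]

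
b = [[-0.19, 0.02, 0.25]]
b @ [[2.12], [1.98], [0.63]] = [[-0.21]]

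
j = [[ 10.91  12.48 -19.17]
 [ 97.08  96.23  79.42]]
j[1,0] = 97.08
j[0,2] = -19.17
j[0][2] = -19.17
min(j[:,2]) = -19.17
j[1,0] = 97.08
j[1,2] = 79.42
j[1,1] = 96.23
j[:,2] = [-19.17, 79.42]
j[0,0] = 10.91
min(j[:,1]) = 12.48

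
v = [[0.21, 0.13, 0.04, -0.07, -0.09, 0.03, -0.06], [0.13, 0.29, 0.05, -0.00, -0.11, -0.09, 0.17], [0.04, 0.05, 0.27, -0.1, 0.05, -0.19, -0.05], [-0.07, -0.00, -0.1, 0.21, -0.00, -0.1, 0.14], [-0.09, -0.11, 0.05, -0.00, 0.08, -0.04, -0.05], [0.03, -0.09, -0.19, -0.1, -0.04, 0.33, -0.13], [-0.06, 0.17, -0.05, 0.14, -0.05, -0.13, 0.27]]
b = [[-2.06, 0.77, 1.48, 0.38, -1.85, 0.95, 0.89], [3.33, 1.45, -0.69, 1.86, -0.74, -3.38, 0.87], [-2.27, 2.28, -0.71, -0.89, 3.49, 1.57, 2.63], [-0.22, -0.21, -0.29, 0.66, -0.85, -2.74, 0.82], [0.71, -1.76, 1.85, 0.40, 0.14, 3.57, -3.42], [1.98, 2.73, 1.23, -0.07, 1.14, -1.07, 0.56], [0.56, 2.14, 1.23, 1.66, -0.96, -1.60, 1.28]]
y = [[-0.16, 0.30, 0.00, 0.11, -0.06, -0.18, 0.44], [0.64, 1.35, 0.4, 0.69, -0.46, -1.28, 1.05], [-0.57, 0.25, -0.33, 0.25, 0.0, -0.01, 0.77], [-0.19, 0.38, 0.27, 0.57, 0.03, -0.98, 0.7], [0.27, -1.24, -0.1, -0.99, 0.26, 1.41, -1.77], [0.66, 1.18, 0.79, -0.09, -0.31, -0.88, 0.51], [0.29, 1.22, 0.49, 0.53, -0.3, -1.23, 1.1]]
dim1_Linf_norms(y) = [0.44, 1.35, 0.77, 0.98, 1.77, 1.18, 1.23]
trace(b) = -0.31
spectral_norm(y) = 4.73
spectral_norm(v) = 0.63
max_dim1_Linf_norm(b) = 3.57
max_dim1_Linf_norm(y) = 1.77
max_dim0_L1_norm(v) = 0.91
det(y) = -0.00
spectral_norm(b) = 8.14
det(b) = 74.50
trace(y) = 1.91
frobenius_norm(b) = 12.10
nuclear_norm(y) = 7.48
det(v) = 0.00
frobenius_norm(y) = 5.06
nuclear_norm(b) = 25.45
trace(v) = 1.66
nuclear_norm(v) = 1.66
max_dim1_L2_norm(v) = 0.43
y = b @ v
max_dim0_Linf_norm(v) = 0.33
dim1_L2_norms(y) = [0.6, 2.41, 1.07, 1.42, 2.79, 1.89, 2.22]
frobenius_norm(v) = 0.90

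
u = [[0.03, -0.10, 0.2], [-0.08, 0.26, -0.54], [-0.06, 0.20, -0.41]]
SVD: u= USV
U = [[-0.28,-0.79,0.54], [0.76,-0.53,-0.37], [0.58,0.30,0.76]]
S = [0.79, 0.0, 0.0]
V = [[-0.13, 0.43, -0.89], [0.04, 0.9, 0.43], [0.99, 0.02, -0.14]]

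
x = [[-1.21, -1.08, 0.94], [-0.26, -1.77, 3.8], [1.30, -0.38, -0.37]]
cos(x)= [[0.68, -0.9, 1.54], [-1.44, 0.82, 2.75], [0.72, 0.07, 1.58]]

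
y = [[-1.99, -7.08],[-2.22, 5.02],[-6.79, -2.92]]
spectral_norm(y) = 9.82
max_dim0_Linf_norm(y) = 7.08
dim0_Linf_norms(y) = [6.79, 7.08]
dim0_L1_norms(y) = [11.0, 15.02]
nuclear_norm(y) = 16.33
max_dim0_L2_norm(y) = 9.16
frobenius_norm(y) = 11.78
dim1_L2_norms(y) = [7.35, 5.49, 7.39]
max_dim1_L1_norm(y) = 9.71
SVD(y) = [[0.73, -0.26], [-0.34, 0.67], [0.59, 0.70]] @ diag([9.817420486919586, 6.516444965087299]) @ [[-0.48,-0.88], [-0.88,0.48]]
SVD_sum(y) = [[-3.45, -6.28], [1.60, 2.92], [-2.81, -5.11]] + [[1.46, -0.8], [-3.82, 2.1], [-3.98, 2.19]]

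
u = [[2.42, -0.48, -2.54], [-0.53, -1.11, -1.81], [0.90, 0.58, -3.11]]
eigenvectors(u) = [[0.96+0.00j, (0.3-0.16j), (0.3+0.16j)], [(-0.23+0j), 0.80+0.00j, 0.80-0.00j], [(0.14+0j), (0.3-0.39j), 0.30+0.39j]]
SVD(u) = [[-0.70,0.50,-0.52], [-0.3,-0.86,-0.42], [-0.65,-0.14,0.75]] @ diag([4.835177605043061, 1.8064545089580717, 1.226286930027027]) @ [[-0.44, 0.06, 0.9], [0.85, 0.35, 0.39], [-0.29, 0.93, -0.2]]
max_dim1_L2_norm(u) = 3.54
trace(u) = -1.80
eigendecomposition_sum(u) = [[2.18+0.00j, (-0.48+0j), (-0.89+0j)],[(-0.53+0j), 0.11-0.00j, 0.21+0.00j],[0.31+0.00j, (-0.07+0j), -0.13+0.00j]] + [[(0.12+0.22j),-0.00+0.54j,(-0.83-0.63j)], [-0.00+0.60j,(-0.61+1.12j),-1.01-2.26j], [(0.29+0.22j),0.32+0.72j,-1.49-0.35j]] + [[(0.12-0.22j), (-0-0.54j), (-0.83+0.63j)], [-0.00-0.60j, (-0.61-1.12j), (-1.01+2.26j)], [0.29-0.22j, (0.32-0.72j), -1.49+0.35j]]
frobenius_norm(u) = 5.31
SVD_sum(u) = [[1.47, -0.2, -3.02], [0.64, -0.09, -1.31], [1.37, -0.19, -2.83]] + [[0.77, 0.32, 0.35], [-1.32, -0.54, -0.6], [-0.21, -0.09, -0.10]] + [[0.18, -0.59, 0.13], [0.15, -0.48, 0.10], [-0.27, 0.86, -0.19]]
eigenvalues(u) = [(2.17+0j), (-1.98+1j), (-1.98-1j)]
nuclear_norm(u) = 7.87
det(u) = 10.71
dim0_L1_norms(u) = [3.85, 2.17, 7.46]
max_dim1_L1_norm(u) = 5.44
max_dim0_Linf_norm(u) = 3.11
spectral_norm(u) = 4.84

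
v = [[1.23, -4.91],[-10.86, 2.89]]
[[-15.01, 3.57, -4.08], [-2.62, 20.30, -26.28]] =v @[[1.13, -2.21, 2.83], [3.34, -1.28, 1.54]]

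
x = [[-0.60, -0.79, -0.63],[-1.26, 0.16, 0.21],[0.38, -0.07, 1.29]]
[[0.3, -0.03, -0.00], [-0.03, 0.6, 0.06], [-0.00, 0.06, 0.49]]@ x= [[-0.14, -0.24, -0.2], [-0.72, 0.12, 0.22], [0.11, -0.02, 0.64]]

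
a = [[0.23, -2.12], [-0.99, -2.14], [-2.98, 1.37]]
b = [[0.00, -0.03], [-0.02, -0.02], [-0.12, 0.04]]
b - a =[[-0.23, 2.09], [0.97, 2.12], [2.86, -1.33]]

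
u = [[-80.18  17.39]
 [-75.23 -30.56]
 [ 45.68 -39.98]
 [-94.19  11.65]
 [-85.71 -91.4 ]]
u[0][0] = -80.18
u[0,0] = -80.18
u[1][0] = -75.23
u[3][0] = -94.19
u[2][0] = 45.68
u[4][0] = -85.71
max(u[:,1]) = 17.39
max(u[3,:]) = 11.65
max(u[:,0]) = 45.68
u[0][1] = 17.39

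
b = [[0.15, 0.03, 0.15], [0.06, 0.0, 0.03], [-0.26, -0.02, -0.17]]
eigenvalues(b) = [(-0.01+0.11j), (-0.01-0.11j), (-0+0j)]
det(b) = -0.00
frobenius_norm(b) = 0.38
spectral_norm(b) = 0.38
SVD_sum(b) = [[0.17, 0.02, 0.13],[0.05, 0.01, 0.04],[-0.25, -0.03, -0.18]] + [[-0.02,0.01,0.02],[0.01,-0.0,-0.01],[-0.01,0.01,0.01]] + [[-0.00, -0.0, 0.0], [-0.00, -0.00, 0.00], [-0.0, -0.00, 0.00]]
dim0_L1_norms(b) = [0.47, 0.05, 0.35]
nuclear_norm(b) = 0.42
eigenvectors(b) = [[(-0.47-0.34j), -0.47+0.34j, (0.14+0j)], [-0.18+0.06j, -0.18-0.06j, 0.93+0.00j], [(0.79+0j), 0.79-0.00j, -0.33+0.00j]]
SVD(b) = [[-0.55, 0.81, 0.18], [-0.17, -0.32, 0.93], [0.81, 0.49, 0.32]] @ diag([0.38162995321098453, 0.040709168889778, 0.0011586114470718148]) @ [[-0.80, -0.09, -0.59], [-0.58, 0.36, 0.73], [-0.15, -0.93, 0.34]]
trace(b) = -0.02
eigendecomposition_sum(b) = [[(0.08+0.06j), (0.02-0.01j), (0.08+0j)], [(0.03-0.01j), -0.01j, (0.02-0.02j)], [(-0.13-0.01j), -0.01+0.02j, -0.09+0.06j]] + [[(0.08-0.06j), (0.02+0.01j), (0.08-0j)],  [(0.03+0.01j), 0.01j, (0.02+0.02j)],  [(-0.13+0.01j), (-0.01-0.02j), -0.09-0.06j]] + [[-0.00-0.00j, (-0-0j), (-0-0j)], [(-0-0j), -0.00-0.00j, (-0-0j)], [0j, 0.00+0.00j, 0.00+0.00j]]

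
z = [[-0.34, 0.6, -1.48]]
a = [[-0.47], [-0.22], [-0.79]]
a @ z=[[0.16, -0.28, 0.70], [0.07, -0.13, 0.33], [0.27, -0.47, 1.17]]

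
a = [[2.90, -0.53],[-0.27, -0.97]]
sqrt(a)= [[1.70+0.01j, -0.23+0.13j], [-0.12+0.07j, 0.02+0.99j]]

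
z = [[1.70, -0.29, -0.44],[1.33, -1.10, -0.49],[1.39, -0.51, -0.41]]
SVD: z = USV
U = [[-0.6, 0.64, -0.48], [-0.60, -0.76, -0.26], [-0.53, 0.13, 0.84]]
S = [2.89, 0.64, 0.0]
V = [[-0.88,  0.38,  0.27],[0.41,  0.91,  0.06],[-0.22,  0.16,  -0.96]]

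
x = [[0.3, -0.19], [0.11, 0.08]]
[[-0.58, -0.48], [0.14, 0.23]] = x @ [[-0.44, 0.11], [2.34, 2.68]]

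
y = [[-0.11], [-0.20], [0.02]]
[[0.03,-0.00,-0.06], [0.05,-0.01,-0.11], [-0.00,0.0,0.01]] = y @ [[-0.23, 0.04, 0.54]]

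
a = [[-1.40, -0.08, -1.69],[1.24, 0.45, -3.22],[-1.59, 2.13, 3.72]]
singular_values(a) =[5.6, 1.97, 1.6]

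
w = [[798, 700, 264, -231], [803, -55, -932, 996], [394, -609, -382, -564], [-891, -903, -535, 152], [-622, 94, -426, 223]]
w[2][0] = 394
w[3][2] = -535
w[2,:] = [394, -609, -382, -564]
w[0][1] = 700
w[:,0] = [798, 803, 394, -891, -622]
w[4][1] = 94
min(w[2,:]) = -609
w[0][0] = 798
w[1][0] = 803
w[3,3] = 152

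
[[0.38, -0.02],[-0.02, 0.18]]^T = [[0.38, -0.02], [-0.02, 0.18]]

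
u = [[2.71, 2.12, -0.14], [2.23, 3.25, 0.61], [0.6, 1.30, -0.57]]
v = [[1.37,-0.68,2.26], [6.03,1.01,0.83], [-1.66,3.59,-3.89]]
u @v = [[16.73, -0.20, 8.43], [21.64, 3.96, 5.36], [9.61, -1.14, 4.65]]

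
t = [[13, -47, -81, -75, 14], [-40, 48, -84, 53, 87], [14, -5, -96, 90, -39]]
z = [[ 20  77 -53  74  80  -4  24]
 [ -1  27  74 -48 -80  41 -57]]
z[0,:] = [20, 77, -53, 74, 80, -4, 24]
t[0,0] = 13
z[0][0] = 20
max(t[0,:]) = 14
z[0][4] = 80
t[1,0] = -40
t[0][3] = -75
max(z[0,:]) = 80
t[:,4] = [14, 87, -39]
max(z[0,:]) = 80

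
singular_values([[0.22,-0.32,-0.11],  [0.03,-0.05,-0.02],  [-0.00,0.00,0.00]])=[0.41, 0.0, 0.0]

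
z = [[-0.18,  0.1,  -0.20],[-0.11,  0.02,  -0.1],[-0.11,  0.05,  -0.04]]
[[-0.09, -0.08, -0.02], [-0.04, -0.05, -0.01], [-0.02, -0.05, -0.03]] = z @ [[0.0, 0.45, 0.24], [-0.19, 0.02, -0.16], [0.34, -0.01, -0.18]]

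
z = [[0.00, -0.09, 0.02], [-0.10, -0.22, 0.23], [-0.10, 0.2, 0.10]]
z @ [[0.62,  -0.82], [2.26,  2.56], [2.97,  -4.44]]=[[-0.14,-0.32], [0.12,-1.5], [0.69,0.15]]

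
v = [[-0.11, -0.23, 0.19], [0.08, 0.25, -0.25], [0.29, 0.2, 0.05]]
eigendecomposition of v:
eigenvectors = [[0.58, 0.55, 0.61], [-0.62, -0.68, -0.79], [-0.52, -0.49, 0.11]]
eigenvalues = [-0.03, 0.0, 0.22]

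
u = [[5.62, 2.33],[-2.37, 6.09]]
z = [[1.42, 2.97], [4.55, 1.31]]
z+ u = [[7.04, 5.3], [2.18, 7.4]]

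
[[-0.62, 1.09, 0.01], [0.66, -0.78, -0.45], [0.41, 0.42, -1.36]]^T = [[-0.62, 0.66, 0.41],  [1.09, -0.78, 0.42],  [0.01, -0.45, -1.36]]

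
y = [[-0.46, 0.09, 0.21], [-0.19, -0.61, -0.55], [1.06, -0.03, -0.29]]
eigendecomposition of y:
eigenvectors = [[0.18, -0.37, 0.06], [-0.68, 0.71, 0.92], [0.71, 0.6, -0.38]]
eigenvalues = [0.01, -0.98, -0.4]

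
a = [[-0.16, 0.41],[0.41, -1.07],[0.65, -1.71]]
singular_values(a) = [2.2, 0.0]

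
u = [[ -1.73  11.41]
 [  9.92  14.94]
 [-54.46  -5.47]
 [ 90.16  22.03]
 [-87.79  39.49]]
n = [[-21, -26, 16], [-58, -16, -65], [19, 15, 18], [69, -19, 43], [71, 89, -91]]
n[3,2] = 43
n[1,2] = -65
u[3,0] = 90.16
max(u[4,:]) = 39.49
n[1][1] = -16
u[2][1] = -5.47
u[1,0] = 9.92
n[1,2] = -65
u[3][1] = 22.03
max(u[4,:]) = 39.49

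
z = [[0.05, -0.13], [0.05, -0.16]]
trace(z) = -0.11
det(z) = -0.00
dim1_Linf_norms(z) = [0.13, 0.16]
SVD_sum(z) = [[0.04,  -0.13], [0.05,  -0.16]] + [[0.01,  0.00], [-0.0,  -0.00]]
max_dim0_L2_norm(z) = 0.21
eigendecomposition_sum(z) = [[0.02, -0.01], [0.0, -0.00]] + [[0.03, -0.12],[0.05, -0.16]]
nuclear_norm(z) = 0.22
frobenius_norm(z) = 0.22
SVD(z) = [[-0.64, -0.77],[-0.77, 0.64]] @ diag([0.2178361408198661, 0.006885909722576231]) @ [[-0.32, 0.95], [-0.95, -0.32]]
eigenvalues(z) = [0.01, -0.12]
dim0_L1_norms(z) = [0.1, 0.29]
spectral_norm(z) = 0.22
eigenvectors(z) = [[0.96, 0.60], [0.28, 0.8]]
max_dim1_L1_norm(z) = 0.21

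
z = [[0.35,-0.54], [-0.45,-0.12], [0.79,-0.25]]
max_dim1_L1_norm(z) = 1.04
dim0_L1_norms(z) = [1.59, 0.91]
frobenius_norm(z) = 1.15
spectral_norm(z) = 1.05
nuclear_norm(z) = 1.52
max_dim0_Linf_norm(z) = 0.79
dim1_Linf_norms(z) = [0.54, 0.45, 0.79]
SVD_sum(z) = [[0.49, -0.22], [-0.33, 0.15], [0.75, -0.34]] + [[-0.14, -0.32], [-0.12, -0.27], [0.04, 0.09]]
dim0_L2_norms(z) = [0.97, 0.61]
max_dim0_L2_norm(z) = 0.97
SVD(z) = [[-0.52,-0.74], [0.34,-0.63], [-0.78,0.21]] @ diag([1.048902235383221, 0.46626612637857606]) @ [[-0.91, 0.41], [0.41, 0.91]]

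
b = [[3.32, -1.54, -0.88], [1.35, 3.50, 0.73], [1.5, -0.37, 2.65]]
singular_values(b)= [4.0, 3.95, 2.57]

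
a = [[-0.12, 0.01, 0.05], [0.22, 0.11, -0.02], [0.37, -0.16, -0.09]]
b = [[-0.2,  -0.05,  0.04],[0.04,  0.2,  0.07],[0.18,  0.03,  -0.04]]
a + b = [[-0.32, -0.04, 0.09], [0.26, 0.31, 0.05], [0.55, -0.13, -0.13]]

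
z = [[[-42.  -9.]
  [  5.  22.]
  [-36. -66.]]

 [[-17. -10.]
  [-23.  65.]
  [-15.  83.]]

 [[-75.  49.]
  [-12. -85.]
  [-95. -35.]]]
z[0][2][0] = -36.0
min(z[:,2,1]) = -66.0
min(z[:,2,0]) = -95.0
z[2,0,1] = 49.0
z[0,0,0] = -42.0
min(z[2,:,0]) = -95.0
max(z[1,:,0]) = -15.0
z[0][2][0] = -36.0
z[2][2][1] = -35.0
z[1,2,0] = -15.0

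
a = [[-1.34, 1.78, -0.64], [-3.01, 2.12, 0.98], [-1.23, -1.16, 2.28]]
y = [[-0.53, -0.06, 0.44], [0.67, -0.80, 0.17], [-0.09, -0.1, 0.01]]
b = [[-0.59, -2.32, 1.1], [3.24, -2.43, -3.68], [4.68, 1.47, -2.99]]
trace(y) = -1.32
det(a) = -1.83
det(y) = -0.06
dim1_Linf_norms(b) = [2.32, 3.68, 4.68]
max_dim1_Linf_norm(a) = 3.01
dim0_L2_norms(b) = [5.72, 3.67, 4.87]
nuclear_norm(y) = 1.83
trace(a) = 3.06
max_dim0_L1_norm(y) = 1.29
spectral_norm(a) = 4.35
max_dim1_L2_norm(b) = 5.74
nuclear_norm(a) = 7.49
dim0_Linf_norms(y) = [0.67, 0.8, 0.44]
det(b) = 27.75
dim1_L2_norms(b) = [2.63, 5.47, 5.74]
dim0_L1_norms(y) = [1.29, 0.96, 0.62]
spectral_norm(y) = 1.09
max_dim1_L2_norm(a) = 3.81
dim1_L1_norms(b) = [4.01, 9.35, 9.14]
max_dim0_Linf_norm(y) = 0.8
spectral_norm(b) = 7.43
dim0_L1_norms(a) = [5.58, 5.06, 3.9]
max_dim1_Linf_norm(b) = 4.68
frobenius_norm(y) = 1.27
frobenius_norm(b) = 8.36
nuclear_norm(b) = 12.14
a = b @ y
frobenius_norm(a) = 5.29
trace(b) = -6.01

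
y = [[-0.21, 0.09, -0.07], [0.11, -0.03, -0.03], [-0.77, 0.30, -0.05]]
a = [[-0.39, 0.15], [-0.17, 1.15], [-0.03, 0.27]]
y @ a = [[0.07, 0.05],  [-0.04, -0.03],  [0.25, 0.22]]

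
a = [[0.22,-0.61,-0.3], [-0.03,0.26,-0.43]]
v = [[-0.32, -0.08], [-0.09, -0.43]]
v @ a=[[-0.07, 0.17, 0.13], [-0.01, -0.06, 0.21]]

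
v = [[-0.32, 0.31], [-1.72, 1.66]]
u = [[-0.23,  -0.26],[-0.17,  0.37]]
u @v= [[0.52,  -0.5], [-0.58,  0.56]]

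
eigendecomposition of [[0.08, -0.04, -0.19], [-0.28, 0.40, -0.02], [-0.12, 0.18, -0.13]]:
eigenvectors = [[-0.25, 0.79, 0.63], [0.91, 0.6, 0.35], [0.32, 0.08, 0.69]]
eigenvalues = [0.47, 0.03, -0.15]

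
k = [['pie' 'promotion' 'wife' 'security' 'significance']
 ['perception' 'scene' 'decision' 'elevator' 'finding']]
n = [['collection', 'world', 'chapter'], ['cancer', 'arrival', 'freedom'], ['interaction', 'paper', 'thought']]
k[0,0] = 'pie'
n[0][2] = 'chapter'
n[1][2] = 'freedom'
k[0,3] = 'security'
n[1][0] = 'cancer'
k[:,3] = ['security', 'elevator']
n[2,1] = 'paper'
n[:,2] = ['chapter', 'freedom', 'thought']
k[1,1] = 'scene'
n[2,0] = 'interaction'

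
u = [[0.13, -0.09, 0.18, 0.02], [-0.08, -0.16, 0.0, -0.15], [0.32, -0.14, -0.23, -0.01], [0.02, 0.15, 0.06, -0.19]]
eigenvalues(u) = [(0.27+0j), (-0.33+0j), (-0.2+0.15j), (-0.2-0.15j)]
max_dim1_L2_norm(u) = 0.42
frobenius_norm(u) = 0.59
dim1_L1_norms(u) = [0.42, 0.39, 0.7, 0.42]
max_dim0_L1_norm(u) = 0.55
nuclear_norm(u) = 1.14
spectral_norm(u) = 0.43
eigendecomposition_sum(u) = [[0.21+0.00j,-0.06+0.00j,0.08-0.00j,0.03-0.00j], [(-0.04-0j),(0.01+0j),(-0.02+0j),(-0.01+0j)], [0.14+0.00j,-0.04+0.00j,0.05-0.00j,0.02-0.00j], [(0.01+0j),(-0+0j),0.01-0.00j,0.00-0.00j]] + [[-0.08-0.00j, (0.02-0j), (0.12-0j), 0.04+0.00j], [(-0.05-0j), 0.01-0.00j, (0.07-0j), (0.02+0j)], [0.18+0.00j, -0.04+0.00j, -0.27+0.00j, (-0.09-0j)], [-0.01-0.00j, -0j, 0.02-0.00j, 0.01+0.00j]] + [[0.00+0.00j, -0.03+0.02j, -0.01+0.01j, -0.02-0.02j], [0.01+0.01j, -0.09+0.08j, (-0.03+0.02j), -0.08-0.09j], [-0.00+0.00j, (-0.03-0.03j), -0.01-0.01j, (0.03-0.03j)], [0.01-0.01j, (0.08+0.1j), 0.02+0.03j, (-0.1+0.08j)]] + [[-0j, (-0.03-0.02j), -0.01-0.01j, (-0.02+0.02j)], [0.01-0.01j, -0.09-0.08j, -0.03-0.02j, -0.08+0.09j], [-0.00-0.00j, (-0.03+0.03j), (-0.01+0.01j), (0.03+0.03j)], [(0.01+0.01j), 0.08-0.10j, 0.02-0.03j, -0.10-0.08j]]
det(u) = -0.01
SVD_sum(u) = [[0.03, -0.02, -0.02, 0.00], [-0.01, 0.0, 0.0, -0.00], [0.31, -0.17, -0.21, 0.04], [-0.07, 0.04, 0.05, -0.01]] + [[-0.0,-0.00,0.00,0.03], [0.01,0.01,-0.01,-0.12], [0.01,0.01,-0.01,-0.05], [0.02,0.02,-0.02,-0.20]] + [[0.05,  -0.12,  0.17,  -0.03], [0.02,  -0.05,  0.07,  -0.01], [-0.01,  0.01,  -0.02,  0.00], [-0.00,  0.01,  -0.01,  0.00]] + [[0.05,  0.06,  0.03,  0.01],[-0.11,  -0.12,  -0.06,  -0.02],[0.01,  0.01,  0.01,  0.00],[0.07,  0.08,  0.04,  0.01]]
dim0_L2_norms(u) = [0.36, 0.28, 0.3, 0.24]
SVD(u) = [[-0.1,-0.14,-0.92,-0.36], [0.02,0.50,-0.38,0.78], [-0.97,0.21,0.10,-0.06], [0.22,0.83,0.05,-0.52]] @ diag([0.42703610999975494, 0.24142611531485667, 0.23875048819953085, 0.22858651750429299]) @ [[-0.75, 0.41, 0.51, -0.09],[0.1, 0.11, -0.10, -0.98],[-0.23, 0.57, -0.78, 0.12],[-0.61, -0.70, -0.35, -0.11]]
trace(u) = -0.45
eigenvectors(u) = [[(0.81+0j), -0.39+0.00j, 0.02+0.18j, (0.02-0.18j)], [(-0.17+0j), (-0.24+0j), 0.06+0.67j, 0.06-0.67j], [(0.56+0j), 0.89+0.00j, -0.23+0.02j, (-0.23-0.02j)], [0.05+0.00j, -0.07+0.00j, 0.68+0.00j, 0.68-0.00j]]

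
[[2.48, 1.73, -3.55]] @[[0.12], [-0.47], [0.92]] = [[-3.78]]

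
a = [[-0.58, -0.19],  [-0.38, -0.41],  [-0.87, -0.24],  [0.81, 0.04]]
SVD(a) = [[-0.43, -0.07],[-0.33, -0.84],[-0.63, 0.02],[0.55, -0.53]] @ diag([1.4278325044808202, 0.3442300671760516]) @ [[0.96, 0.27], [-0.27, 0.96]]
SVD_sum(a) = [[-0.59, -0.17], [-0.46, -0.13], [-0.87, -0.25], [0.76, 0.22]] + [[0.01, -0.02], [0.08, -0.28], [-0.00, 0.01], [0.05, -0.18]]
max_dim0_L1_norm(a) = 2.64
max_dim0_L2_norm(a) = 1.38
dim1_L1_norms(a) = [0.77, 0.79, 1.11, 0.85]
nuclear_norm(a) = 1.77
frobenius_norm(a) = 1.47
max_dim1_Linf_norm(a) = 0.87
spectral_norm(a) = 1.43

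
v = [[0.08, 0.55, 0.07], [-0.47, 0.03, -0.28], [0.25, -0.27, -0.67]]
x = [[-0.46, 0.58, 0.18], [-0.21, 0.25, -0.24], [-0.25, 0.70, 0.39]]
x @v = [[-0.26, -0.28, -0.32],  [-0.19, -0.04, 0.08],  [-0.25, -0.22, -0.47]]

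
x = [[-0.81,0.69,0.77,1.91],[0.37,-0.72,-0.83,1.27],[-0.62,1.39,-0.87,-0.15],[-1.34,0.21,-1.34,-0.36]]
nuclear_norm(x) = 7.36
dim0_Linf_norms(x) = [1.34, 1.39, 1.34, 1.91]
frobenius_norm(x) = 3.90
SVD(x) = [[-0.57, -0.76, -0.24, -0.21], [-0.29, -0.16, 0.89, 0.32], [0.47, -0.48, -0.19, 0.72], [0.61, -0.41, 0.34, -0.59]] @ diag([2.448493986584781, 2.3740438975829363, 1.6840871521327068, 0.8507309998048405]) @ [[-0.31, 0.24, -0.58, -0.71], [0.59, -0.49, 0.21, -0.60], [0.11, -0.59, -0.72, 0.34], [0.74, 0.59, -0.31, 0.13]]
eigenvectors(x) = [[(-0.68+0j), -0.68-0.00j, (0.64+0j), (0.64-0j)], [(-0.07+0.34j), -0.07-0.34j, (0.5+0.07j), (0.5-0.07j)], [0.30-0.34j, 0.30+0.34j, (0.08-0.14j), 0.08+0.14j], [0.08-0.45j, (0.08+0.45j), 0.03+0.56j, (0.03-0.56j)]]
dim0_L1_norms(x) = [3.14, 3.01, 3.81, 3.69]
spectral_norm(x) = 2.45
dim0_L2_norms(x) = [1.72, 1.72, 1.96, 2.33]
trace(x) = -2.76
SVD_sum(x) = [[0.43, -0.34, 0.81, 0.98], [0.22, -0.17, 0.41, 0.5], [-0.36, 0.28, -0.67, -0.81], [-0.47, 0.37, -0.88, -1.07]] + [[-1.07, 0.89, -0.39, 1.09],[-0.22, 0.18, -0.08, 0.22],[-0.68, 0.56, -0.25, 0.69],[-0.57, 0.47, -0.21, 0.58]] + [[-0.05, 0.24, 0.30, -0.14], [0.17, -0.89, -1.08, 0.51], [-0.04, 0.19, 0.23, -0.11], [0.06, -0.34, -0.41, 0.19]] + [[-0.13, -0.1, 0.05, -0.02], [0.20, 0.16, -0.08, 0.04], [0.45, 0.36, -0.19, 0.08], [-0.37, -0.29, 0.15, -0.07]]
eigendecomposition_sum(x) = [[-0.19+0.80j,0.05-1.05j,(1.02+0.07j),0.26+0.15j], [0.38+0.17j,(-0.51-0.13j),(0.14-0.49j),(0.1-0.11j)], [(-0.32-0.44j),(0.5+0.48j),(-0.48+0.48j),-0.19+0.06j], [(-0.5-0.22j),(0.68+0.16j),-0.17+0.66j,-0.13+0.15j]] + [[(-0.19-0.8j),(0.05+1.05j),(1.02-0.07j),0.26-0.15j], [0.38-0.17j,(-0.51+0.13j),(0.14+0.49j),(0.1+0.11j)], [-0.32+0.44j,0.50-0.48j,-0.48-0.48j,(-0.19-0.06j)], [-0.50+0.22j,0.68-0.16j,(-0.17-0.66j),-0.13-0.15j]] + [[(-0.22+0.18j),0.29+0.68j,(-0.63+0.54j),0.70+0.10j], [-0.19+0.11j,0.15+0.56j,(-0.55+0.35j),(0.53+0.15j)], [(0.01+0.07j),(0.19+0.02j),0.04+0.21j,(0.11-0.14j)], [(-0.17-0.18j),(-0.58+0.29j),-0.50-0.52j,(-0.05+0.61j)]] + [[(-0.22-0.18j), (0.29-0.68j), (-0.63-0.54j), 0.70-0.10j], [(-0.19-0.11j), (0.15-0.56j), (-0.55-0.35j), 0.53-0.15j], [(0.01-0.07j), (0.19-0.02j), 0.04-0.21j, 0.11+0.14j], [(-0.17+0.18j), -0.58-0.29j, -0.50+0.52j, -0.05-0.61j]]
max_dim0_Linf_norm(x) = 1.91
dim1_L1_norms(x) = [4.18, 3.19, 3.03, 3.25]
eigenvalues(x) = [(-1.3+1.3j), (-1.3-1.3j), (-0.08+1.57j), (-0.08-1.57j)]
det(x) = 8.33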